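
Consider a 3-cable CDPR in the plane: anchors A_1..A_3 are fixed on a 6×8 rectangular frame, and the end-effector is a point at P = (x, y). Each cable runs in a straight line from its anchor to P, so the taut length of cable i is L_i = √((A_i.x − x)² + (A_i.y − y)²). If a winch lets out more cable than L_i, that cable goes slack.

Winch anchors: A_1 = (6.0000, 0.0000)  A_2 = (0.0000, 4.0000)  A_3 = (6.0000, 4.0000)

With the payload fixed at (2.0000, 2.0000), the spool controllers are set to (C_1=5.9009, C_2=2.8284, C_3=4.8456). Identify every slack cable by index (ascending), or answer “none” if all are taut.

i=1: geometric 4.4721 vs commanded 5.9009 ⇒ slack
i=2: geometric 2.8284 vs commanded 2.8284 ⇒ taut
i=3: geometric 4.4721 vs commanded 4.8456 ⇒ slack

1, 3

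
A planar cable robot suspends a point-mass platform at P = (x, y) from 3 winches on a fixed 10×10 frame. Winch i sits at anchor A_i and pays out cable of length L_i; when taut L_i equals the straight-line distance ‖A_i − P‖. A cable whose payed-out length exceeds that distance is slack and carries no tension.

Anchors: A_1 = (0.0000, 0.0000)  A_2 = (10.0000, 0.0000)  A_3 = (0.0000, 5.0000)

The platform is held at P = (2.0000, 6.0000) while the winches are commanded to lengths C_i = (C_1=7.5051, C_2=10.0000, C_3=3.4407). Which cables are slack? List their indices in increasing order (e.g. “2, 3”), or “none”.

i=1: geometric 6.3246 vs commanded 7.5051 ⇒ slack
i=2: geometric 10.0000 vs commanded 10.0000 ⇒ taut
i=3: geometric 2.2361 vs commanded 3.4407 ⇒ slack

1, 3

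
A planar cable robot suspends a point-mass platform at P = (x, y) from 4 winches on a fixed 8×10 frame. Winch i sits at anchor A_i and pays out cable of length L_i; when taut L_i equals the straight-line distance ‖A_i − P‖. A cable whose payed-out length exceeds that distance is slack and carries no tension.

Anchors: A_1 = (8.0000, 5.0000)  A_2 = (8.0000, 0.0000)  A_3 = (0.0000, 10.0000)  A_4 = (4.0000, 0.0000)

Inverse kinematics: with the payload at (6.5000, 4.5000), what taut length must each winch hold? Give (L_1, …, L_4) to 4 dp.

L_1 = √((8.0000−6.5000)² + (5.0000−4.5000)²) = 1.5811
L_2 = √((8.0000−6.5000)² + (0.0000−4.5000)²) = 4.7434
L_3 = √((0.0000−6.5000)² + (10.0000−4.5000)²) = 8.5147
L_4 = √((4.0000−6.5000)² + (0.0000−4.5000)²) = 5.1478

(1.5811, 4.7434, 8.5147, 5.1478)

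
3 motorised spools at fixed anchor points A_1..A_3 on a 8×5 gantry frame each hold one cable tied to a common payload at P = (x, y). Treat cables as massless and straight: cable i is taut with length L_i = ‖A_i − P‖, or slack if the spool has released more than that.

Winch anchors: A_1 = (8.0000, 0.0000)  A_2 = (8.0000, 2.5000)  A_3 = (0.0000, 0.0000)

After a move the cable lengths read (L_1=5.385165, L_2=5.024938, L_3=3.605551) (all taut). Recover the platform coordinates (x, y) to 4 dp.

(3.0000, 2.0000)

expand ‖A_i−P‖²=L_i² and subtract eq 1 (q_i ≔ ‖A_i‖²−L_i²)
q_1 = 64.0000+0.0000−29.0000 = 35.0000
eq1−eq2 → [0.0000  -5.0000]·P = -10.0000
eq1−eq3 → [16.0000  0.0000]·P = 48.0000
2×2 solve → P = (3.0000, 2.0000)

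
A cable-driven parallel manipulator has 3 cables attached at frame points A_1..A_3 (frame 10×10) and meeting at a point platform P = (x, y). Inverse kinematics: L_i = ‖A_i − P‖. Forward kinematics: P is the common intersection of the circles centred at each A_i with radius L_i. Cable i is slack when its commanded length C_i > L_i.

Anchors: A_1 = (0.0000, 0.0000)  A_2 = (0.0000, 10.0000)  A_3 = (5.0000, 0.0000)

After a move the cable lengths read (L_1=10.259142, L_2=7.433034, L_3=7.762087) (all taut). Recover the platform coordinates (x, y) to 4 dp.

each cable: (A_i−P)·(A_i−P) = L_i²; let c_i = ‖A_i‖²−L_i²
c_1 = 0.0000+0.0000−105.2500 = -105.2500
row 1: 0.0000x − 20.0000y = -150.0000  (c_2=44.7500)
row 2: -10.0000x + 0.0000y = -70.0000  (c_3=-35.2500)
Cramer on rows 1–2 → x = 7.0000, y = 7.5000

(7.0000, 7.5000)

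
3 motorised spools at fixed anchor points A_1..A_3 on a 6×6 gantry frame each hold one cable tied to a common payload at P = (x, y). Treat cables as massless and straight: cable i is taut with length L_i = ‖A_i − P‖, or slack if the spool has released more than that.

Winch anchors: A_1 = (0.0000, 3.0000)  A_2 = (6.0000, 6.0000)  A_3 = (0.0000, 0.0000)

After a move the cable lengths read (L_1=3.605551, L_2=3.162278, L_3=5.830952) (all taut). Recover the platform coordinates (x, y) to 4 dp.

(3.0000, 5.0000)

each cable: (A_i−P)·(A_i−P) = L_i²; let q_i = ‖A_i‖²−L_i²
q_1 = 0.0000+9.0000−13.0000 = -4.0000
row 1: -12.0000x − 6.0000y = -66.0000  (q_2=62.0000)
row 2: 0.0000x + 6.0000y = 30.0000  (q_3=-34.0000)
Cramer on rows 1–2 → x = 3.0000, y = 5.0000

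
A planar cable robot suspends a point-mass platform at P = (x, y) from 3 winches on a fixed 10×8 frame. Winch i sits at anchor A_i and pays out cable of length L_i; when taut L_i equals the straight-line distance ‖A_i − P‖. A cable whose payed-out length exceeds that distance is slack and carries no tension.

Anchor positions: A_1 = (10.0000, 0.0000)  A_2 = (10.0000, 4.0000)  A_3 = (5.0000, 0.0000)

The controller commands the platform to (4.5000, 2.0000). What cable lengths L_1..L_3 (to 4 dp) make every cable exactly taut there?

cable 1: Δx=5.5000, Δy=-2.0000; L_1 = √(Δx²+Δy²) = 5.8523
cable 2: Δx=5.5000, Δy=2.0000; L_2 = √(Δx²+Δy²) = 5.8523
cable 3: Δx=0.5000, Δy=-2.0000; L_3 = √(Δx²+Δy²) = 2.0616

(5.8523, 5.8523, 2.0616)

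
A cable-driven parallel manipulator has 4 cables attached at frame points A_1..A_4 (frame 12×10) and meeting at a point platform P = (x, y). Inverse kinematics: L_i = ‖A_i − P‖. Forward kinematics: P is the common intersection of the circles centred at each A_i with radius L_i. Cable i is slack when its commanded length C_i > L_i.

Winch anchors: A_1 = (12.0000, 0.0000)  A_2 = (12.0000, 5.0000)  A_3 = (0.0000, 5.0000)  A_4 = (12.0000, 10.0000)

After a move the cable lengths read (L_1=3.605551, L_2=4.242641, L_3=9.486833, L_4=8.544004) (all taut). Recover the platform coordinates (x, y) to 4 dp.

(9.0000, 2.0000)

expand ‖A_i−P‖²=L_i² and subtract eq 1 (q_i ≔ ‖A_i‖²−L_i²)
q_1 = 144.0000+0.0000−13.0000 = 131.0000
eq1−eq2 → [0.0000  -10.0000]·P = -20.0000
eq1−eq3 → [24.0000  -10.0000]·P = 196.0000
eq1−eq4 → [0.0000  -20.0000]·P = -40.0000
2×2 solve → P = (9.0000, 2.0000)
check cable 4: ‖A_4−P‖² = 73.0000 ≈ L_4² = 73.0000 ✓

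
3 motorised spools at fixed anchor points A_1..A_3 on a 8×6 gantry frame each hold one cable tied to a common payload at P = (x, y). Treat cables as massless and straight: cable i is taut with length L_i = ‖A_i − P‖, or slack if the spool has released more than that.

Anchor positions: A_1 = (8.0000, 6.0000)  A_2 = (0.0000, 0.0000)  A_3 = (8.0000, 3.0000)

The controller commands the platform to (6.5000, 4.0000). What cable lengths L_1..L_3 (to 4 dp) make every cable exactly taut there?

L_1: Δ = A_1−P = (1.5000, 2.0000) → ‖Δ‖ = √6.2500 = 2.5000
L_2: Δ = A_2−P = (-6.5000, -4.0000) → ‖Δ‖ = √58.2500 = 7.6322
L_3: Δ = A_3−P = (1.5000, -1.0000) → ‖Δ‖ = √3.2500 = 1.8028

(2.5000, 7.6322, 1.8028)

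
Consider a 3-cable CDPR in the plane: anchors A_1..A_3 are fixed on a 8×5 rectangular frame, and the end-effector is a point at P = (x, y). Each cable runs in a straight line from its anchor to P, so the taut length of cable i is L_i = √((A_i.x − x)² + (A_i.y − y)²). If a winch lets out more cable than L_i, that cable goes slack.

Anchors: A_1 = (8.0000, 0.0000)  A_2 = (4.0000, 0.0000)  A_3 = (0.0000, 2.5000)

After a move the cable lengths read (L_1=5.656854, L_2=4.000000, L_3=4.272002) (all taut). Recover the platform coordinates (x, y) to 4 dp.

(4.0000, 4.0000)

each cable: (A_i−P)·(A_i−P) = L_i²; let q_i = ‖A_i‖²−L_i²
q_1 = 64.0000+0.0000−32.0000 = 32.0000
row 1: 8.0000x + 0.0000y = 32.0000  (q_2=0.0000)
row 2: 16.0000x − 5.0000y = 44.0000  (q_3=-12.0000)
Cramer on rows 1–2 → x = 4.0000, y = 4.0000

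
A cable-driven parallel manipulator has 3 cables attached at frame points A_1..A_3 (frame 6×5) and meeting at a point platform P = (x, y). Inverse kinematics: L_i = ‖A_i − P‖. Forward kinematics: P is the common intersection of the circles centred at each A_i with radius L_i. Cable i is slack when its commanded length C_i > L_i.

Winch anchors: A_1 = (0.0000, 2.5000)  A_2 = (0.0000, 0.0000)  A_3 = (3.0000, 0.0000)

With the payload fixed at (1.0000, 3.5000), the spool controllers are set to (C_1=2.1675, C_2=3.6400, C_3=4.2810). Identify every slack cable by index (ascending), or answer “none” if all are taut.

1, 3

cable 1: L_1 = ‖A_1−P‖ = 1.4142;  C_1 = 2.1675 → slack
cable 2: L_2 = ‖A_2−P‖ = 3.6401;  C_2 = 3.6400 → taut
cable 3: L_3 = ‖A_3−P‖ = 4.0311;  C_3 = 4.2810 → slack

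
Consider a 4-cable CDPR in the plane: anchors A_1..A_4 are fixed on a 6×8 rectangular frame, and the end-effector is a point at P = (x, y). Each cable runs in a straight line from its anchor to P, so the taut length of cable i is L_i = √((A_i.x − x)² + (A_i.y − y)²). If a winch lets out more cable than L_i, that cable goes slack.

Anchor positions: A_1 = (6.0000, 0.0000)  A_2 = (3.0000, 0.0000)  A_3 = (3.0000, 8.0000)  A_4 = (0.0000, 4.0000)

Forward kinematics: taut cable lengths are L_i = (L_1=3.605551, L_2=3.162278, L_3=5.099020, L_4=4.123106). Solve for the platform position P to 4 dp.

(4.0000, 3.0000)

each cable: (A_i−P)·(A_i−P) = L_i²; let k_i = ‖A_i‖²−L_i²
k_1 = 36.0000+0.0000−13.0000 = 23.0000
row 1: 6.0000x + 0.0000y = 24.0000  (k_2=-1.0000)
row 2: 6.0000x − 16.0000y = -24.0000  (k_3=47.0000)
row 3: 12.0000x − 8.0000y = 24.0000  (k_4=-1.0000)
Cramer on rows 1–2 → x = 4.0000, y = 3.0000
check cable 4: ‖A_4−P‖² = 17.0000 ≈ L_4² = 17.0000 ✓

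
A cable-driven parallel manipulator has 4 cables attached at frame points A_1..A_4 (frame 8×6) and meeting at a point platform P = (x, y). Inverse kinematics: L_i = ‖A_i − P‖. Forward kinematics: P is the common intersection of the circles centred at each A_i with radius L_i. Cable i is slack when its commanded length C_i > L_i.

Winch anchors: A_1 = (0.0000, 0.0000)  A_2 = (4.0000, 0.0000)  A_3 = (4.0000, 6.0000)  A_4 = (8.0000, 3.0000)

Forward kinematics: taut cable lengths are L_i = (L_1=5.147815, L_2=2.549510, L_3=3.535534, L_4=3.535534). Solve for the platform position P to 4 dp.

circle eqns → linear via eq_j − eq_1; set k_j = A_j·A_j − L_j²
k_1 = 0.0000+0.0000−26.5000 = -26.5000
-8.0000·x + 0.0000·y = k_1−k_2 = -36.0000
-8.0000·x − 12.0000·y = k_1−k_3 = -66.0000
-16.0000·x − 6.0000·y = k_1−k_4 = -87.0000
solve first two rows → x=4.5000, y=2.5000
check cable 4: ‖A_4−P‖² = 12.5000 ≈ L_4² = 12.5000 ✓

(4.5000, 2.5000)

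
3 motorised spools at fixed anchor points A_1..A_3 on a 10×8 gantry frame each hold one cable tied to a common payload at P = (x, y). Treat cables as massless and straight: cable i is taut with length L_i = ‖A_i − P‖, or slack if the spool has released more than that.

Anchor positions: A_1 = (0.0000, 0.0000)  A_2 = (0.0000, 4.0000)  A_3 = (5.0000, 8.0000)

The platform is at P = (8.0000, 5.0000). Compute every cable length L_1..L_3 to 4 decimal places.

(9.4340, 8.0623, 4.2426)

L_1: Δ = A_1−P = (-8.0000, -5.0000) → ‖Δ‖ = √89.0000 = 9.4340
L_2: Δ = A_2−P = (-8.0000, -1.0000) → ‖Δ‖ = √65.0000 = 8.0623
L_3: Δ = A_3−P = (-3.0000, 3.0000) → ‖Δ‖ = √18.0000 = 4.2426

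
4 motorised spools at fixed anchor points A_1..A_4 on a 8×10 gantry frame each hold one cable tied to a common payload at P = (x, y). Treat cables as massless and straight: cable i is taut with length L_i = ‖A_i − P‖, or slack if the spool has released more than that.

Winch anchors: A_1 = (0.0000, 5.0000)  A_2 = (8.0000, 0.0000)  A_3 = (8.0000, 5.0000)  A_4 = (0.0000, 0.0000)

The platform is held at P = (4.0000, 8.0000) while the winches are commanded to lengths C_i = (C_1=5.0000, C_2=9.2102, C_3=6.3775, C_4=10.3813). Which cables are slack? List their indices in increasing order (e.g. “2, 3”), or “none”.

cable 1: √((-4.0000)²+(-3.0000)²)=5.0000, C_1=5.0000: taut
cable 2: √((4.0000)²+(-8.0000)²)=8.9443, C_2=9.2102: slack
cable 3: √((4.0000)²+(-3.0000)²)=5.0000, C_3=6.3775: slack
cable 4: √((-4.0000)²+(-8.0000)²)=8.9443, C_4=10.3813: slack

2, 3, 4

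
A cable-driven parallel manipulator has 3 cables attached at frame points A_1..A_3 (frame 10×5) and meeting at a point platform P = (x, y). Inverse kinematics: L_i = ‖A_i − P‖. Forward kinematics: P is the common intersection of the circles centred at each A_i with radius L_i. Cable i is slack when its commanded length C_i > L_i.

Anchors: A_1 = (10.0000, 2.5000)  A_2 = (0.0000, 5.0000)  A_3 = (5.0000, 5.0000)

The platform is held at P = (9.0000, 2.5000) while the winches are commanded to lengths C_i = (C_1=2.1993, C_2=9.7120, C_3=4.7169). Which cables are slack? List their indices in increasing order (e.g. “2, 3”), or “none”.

1, 2

cable 1: L_1 = ‖A_1−P‖ = 1.0000;  C_1 = 2.1993 → slack
cable 2: L_2 = ‖A_2−P‖ = 9.3408;  C_2 = 9.7120 → slack
cable 3: L_3 = ‖A_3−P‖ = 4.7170;  C_3 = 4.7169 → taut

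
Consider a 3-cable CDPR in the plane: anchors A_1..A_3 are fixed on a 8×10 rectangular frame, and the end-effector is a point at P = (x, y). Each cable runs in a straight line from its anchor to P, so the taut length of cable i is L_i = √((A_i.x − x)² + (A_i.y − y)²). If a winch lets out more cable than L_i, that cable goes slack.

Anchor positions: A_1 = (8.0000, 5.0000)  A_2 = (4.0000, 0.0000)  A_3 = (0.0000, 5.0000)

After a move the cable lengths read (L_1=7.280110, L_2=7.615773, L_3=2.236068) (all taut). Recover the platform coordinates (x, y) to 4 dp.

(1.0000, 7.0000)

each cable: (A_i−P)·(A_i−P) = L_i²; let k_i = ‖A_i‖²−L_i²
k_1 = 64.0000+25.0000−53.0000 = 36.0000
row 1: 8.0000x + 10.0000y = 78.0000  (k_2=-42.0000)
row 2: 16.0000x + 0.0000y = 16.0000  (k_3=20.0000)
Cramer on rows 1–2 → x = 1.0000, y = 7.0000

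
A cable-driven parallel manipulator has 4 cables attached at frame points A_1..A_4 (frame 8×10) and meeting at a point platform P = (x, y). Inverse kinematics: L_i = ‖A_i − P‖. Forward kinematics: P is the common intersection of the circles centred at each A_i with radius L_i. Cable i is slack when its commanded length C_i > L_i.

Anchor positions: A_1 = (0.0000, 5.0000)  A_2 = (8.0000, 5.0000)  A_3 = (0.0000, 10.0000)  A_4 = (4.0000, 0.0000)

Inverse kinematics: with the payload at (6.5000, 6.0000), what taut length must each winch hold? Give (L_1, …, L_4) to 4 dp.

cable 1: Δx=-6.5000, Δy=-1.0000; L_1 = √(Δx²+Δy²) = 6.5765
cable 2: Δx=1.5000, Δy=-1.0000; L_2 = √(Δx²+Δy²) = 1.8028
cable 3: Δx=-6.5000, Δy=4.0000; L_3 = √(Δx²+Δy²) = 7.6322
cable 4: Δx=-2.5000, Δy=-6.0000; L_4 = √(Δx²+Δy²) = 6.5000

(6.5765, 1.8028, 7.6322, 6.5000)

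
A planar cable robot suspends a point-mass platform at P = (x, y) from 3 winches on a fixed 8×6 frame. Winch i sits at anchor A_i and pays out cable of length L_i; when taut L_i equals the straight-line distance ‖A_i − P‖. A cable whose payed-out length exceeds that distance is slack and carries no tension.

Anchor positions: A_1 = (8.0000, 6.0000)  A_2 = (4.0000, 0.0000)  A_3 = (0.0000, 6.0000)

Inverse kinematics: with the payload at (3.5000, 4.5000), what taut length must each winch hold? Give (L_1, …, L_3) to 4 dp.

L_1: Δ = A_1−P = (4.5000, 1.5000) → ‖Δ‖ = √22.5000 = 4.7434
L_2: Δ = A_2−P = (0.5000, -4.5000) → ‖Δ‖ = √20.5000 = 4.5277
L_3: Δ = A_3−P = (-3.5000, 1.5000) → ‖Δ‖ = √14.5000 = 3.8079

(4.7434, 4.5277, 3.8079)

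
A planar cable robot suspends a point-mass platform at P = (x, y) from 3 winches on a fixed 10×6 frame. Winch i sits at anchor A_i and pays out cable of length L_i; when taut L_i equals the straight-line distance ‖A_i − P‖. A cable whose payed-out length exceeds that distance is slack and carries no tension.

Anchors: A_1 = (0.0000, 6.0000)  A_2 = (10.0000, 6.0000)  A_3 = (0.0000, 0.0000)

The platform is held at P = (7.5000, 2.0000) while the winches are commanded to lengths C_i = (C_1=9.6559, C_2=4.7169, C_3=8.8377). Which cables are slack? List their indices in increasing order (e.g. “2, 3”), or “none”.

cable 1: √((-7.5000)²+(4.0000)²)=8.5000, C_1=9.6559: slack
cable 2: √((2.5000)²+(4.0000)²)=4.7170, C_2=4.7169: taut
cable 3: √((-7.5000)²+(-2.0000)²)=7.7621, C_3=8.8377: slack

1, 3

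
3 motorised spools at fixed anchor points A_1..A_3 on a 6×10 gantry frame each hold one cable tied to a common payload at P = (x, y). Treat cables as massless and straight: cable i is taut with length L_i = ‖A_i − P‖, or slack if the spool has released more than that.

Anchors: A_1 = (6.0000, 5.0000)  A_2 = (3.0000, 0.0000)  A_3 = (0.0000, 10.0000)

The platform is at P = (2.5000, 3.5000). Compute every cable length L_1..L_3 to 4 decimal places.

(3.8079, 3.5355, 6.9642)

L_1 = √((6.0000−2.5000)² + (5.0000−3.5000)²) = 3.8079
L_2 = √((3.0000−2.5000)² + (0.0000−3.5000)²) = 3.5355
L_3 = √((0.0000−2.5000)² + (10.0000−3.5000)²) = 6.9642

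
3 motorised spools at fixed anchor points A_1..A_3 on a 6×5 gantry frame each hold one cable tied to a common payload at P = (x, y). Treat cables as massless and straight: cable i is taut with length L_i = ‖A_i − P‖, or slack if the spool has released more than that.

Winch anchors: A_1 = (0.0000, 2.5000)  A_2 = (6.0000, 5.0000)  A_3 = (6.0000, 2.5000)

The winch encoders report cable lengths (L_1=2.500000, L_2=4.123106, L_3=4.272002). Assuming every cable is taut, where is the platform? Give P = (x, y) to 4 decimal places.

(2.0000, 4.0000)

each cable: (A_i−P)·(A_i−P) = L_i²; let k_i = ‖A_i‖²−L_i²
k_1 = 0.0000+6.2500−6.2500 = 0.0000
row 1: -12.0000x − 5.0000y = -44.0000  (k_2=44.0000)
row 2: -12.0000x + 0.0000y = -24.0000  (k_3=24.0000)
Cramer on rows 1–2 → x = 2.0000, y = 4.0000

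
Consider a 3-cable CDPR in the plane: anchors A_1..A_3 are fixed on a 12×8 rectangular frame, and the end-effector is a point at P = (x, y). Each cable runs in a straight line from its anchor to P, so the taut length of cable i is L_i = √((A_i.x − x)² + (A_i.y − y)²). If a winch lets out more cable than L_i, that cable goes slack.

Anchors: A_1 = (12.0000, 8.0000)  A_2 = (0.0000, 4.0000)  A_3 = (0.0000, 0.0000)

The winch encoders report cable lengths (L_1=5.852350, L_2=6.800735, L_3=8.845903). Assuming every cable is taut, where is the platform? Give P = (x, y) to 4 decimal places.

circle eqns → linear via eq_j − eq_1; set k_j = A_j·A_j − L_j²
k_1 = 144.0000+64.0000−34.2500 = 173.7500
24.0000·x + 8.0000·y = k_1−k_2 = 204.0000
24.0000·x + 16.0000·y = k_1−k_3 = 252.0000
solve first two rows → x=6.5000, y=6.0000

(6.5000, 6.0000)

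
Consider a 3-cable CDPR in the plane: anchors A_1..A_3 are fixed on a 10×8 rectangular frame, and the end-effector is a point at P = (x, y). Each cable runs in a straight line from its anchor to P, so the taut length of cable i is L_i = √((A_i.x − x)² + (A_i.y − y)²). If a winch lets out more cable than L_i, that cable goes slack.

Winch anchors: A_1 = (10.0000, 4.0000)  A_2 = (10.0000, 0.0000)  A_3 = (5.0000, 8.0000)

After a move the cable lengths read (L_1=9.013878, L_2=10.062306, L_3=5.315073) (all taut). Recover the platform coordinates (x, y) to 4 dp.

expand ‖A_i−P‖²=L_i² and subtract eq 1 (c_i ≔ ‖A_i‖²−L_i²)
c_1 = 100.0000+16.0000−81.2500 = 34.7500
eq1−eq2 → [0.0000  8.0000]·P = 36.0000
eq1−eq3 → [10.0000  -8.0000]·P = -26.0000
2×2 solve → P = (1.0000, 4.5000)

(1.0000, 4.5000)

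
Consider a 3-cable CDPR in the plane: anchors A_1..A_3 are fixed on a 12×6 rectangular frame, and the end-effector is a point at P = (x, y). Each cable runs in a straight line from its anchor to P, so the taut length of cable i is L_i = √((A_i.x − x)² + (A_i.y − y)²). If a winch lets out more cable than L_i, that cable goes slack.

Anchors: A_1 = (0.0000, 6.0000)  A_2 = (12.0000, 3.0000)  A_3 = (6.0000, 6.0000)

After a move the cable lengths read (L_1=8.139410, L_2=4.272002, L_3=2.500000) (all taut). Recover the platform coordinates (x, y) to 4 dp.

circle eqns → linear via eq_j − eq_1; set q_j = A_j·A_j − L_j²
q_1 = 0.0000+36.0000−66.2500 = -30.2500
-24.0000·x + 6.0000·y = q_1−q_2 = -165.0000
-12.0000·x + 0.0000·y = q_1−q_3 = -96.0000
solve first two rows → x=8.0000, y=4.5000

(8.0000, 4.5000)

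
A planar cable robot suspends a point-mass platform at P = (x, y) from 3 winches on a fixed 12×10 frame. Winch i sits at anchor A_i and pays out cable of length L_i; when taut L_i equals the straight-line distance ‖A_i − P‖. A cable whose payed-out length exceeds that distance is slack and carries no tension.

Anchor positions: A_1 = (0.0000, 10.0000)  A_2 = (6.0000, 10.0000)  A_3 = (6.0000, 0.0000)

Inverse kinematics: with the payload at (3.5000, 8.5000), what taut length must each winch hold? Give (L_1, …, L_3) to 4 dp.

(3.8079, 2.9155, 8.8600)

cable 1: Δx=-3.5000, Δy=1.5000; L_1 = √(Δx²+Δy²) = 3.8079
cable 2: Δx=2.5000, Δy=1.5000; L_2 = √(Δx²+Δy²) = 2.9155
cable 3: Δx=2.5000, Δy=-8.5000; L_3 = √(Δx²+Δy²) = 8.8600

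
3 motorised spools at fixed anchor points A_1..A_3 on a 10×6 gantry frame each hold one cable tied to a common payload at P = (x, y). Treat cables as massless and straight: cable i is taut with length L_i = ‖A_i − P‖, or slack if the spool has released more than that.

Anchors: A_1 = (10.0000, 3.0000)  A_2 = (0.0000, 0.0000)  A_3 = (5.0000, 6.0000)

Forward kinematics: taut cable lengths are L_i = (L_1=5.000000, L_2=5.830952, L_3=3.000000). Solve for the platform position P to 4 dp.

expand ‖A_i−P‖²=L_i² and subtract eq 1 (k_i ≔ ‖A_i‖²−L_i²)
k_1 = 100.0000+9.0000−25.0000 = 84.0000
eq1−eq2 → [20.0000  6.0000]·P = 118.0000
eq1−eq3 → [10.0000  -6.0000]·P = 32.0000
2×2 solve → P = (5.0000, 3.0000)

(5.0000, 3.0000)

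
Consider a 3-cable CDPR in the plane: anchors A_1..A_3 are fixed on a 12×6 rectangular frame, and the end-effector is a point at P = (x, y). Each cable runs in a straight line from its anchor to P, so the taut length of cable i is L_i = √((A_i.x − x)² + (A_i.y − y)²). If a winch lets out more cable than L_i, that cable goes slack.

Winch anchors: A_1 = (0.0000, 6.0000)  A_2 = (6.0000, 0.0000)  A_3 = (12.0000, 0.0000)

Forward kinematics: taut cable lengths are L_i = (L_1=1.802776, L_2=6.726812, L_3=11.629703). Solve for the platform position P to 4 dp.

(1.5000, 5.0000)

circle eqns → linear via eq_j − eq_1; set k_j = A_j·A_j − L_j²
k_1 = 0.0000+36.0000−3.2500 = 32.7500
-12.0000·x + 12.0000·y = k_1−k_2 = 42.0000
-24.0000·x + 12.0000·y = k_1−k_3 = 24.0000
solve first two rows → x=1.5000, y=5.0000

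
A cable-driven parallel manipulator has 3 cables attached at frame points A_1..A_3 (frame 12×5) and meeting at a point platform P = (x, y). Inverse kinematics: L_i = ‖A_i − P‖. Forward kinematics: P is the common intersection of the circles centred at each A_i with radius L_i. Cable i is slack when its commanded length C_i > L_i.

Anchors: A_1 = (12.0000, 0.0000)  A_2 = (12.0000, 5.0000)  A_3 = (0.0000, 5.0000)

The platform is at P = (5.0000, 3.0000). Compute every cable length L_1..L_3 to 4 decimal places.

(7.6158, 7.2801, 5.3852)

L_1 = √((12.0000−5.0000)² + (0.0000−3.0000)²) = 7.6158
L_2 = √((12.0000−5.0000)² + (5.0000−3.0000)²) = 7.2801
L_3 = √((0.0000−5.0000)² + (5.0000−3.0000)²) = 5.3852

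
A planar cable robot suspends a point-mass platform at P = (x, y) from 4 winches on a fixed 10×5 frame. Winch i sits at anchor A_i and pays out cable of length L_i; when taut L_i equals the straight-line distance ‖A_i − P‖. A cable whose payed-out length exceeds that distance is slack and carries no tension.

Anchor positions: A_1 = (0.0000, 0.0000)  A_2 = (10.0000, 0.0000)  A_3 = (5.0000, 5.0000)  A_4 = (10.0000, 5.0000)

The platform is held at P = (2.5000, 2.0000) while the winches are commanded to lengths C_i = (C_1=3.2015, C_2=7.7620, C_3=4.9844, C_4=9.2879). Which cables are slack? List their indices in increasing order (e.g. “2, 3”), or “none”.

cable 1: L_1 = ‖A_1−P‖ = 3.2016;  C_1 = 3.2015 → taut
cable 2: L_2 = ‖A_2−P‖ = 7.7621;  C_2 = 7.7620 → taut
cable 3: L_3 = ‖A_3−P‖ = 3.9051;  C_3 = 4.9844 → slack
cable 4: L_4 = ‖A_4−P‖ = 8.0777;  C_4 = 9.2879 → slack

3, 4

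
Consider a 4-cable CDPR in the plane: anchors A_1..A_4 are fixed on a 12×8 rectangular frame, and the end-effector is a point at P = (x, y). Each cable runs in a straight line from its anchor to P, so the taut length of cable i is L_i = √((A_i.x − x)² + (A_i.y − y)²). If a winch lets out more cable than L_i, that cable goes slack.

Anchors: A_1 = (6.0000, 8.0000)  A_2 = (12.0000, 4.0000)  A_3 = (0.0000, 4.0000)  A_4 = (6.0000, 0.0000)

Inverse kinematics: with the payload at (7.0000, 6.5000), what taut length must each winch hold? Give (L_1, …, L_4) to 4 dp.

L_1: Δ = A_1−P = (-1.0000, 1.5000) → ‖Δ‖ = √3.2500 = 1.8028
L_2: Δ = A_2−P = (5.0000, -2.5000) → ‖Δ‖ = √31.2500 = 5.5902
L_3: Δ = A_3−P = (-7.0000, -2.5000) → ‖Δ‖ = √55.2500 = 7.4330
L_4: Δ = A_4−P = (-1.0000, -6.5000) → ‖Δ‖ = √43.2500 = 6.5765

(1.8028, 5.5902, 7.4330, 6.5765)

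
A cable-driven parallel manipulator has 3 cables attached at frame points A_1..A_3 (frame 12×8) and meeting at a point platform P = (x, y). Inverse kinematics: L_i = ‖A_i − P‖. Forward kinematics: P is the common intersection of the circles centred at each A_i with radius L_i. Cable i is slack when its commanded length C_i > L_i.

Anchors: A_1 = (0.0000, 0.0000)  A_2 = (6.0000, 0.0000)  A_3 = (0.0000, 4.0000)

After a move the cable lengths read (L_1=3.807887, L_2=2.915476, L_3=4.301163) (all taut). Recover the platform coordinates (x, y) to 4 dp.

(3.5000, 1.5000)

circle eqns → linear via eq_j − eq_1; set q_j = A_j·A_j − L_j²
q_1 = 0.0000+0.0000−14.5000 = -14.5000
-12.0000·x + 0.0000·y = q_1−q_2 = -42.0000
0.0000·x − 8.0000·y = q_1−q_3 = -12.0000
solve first two rows → x=3.5000, y=1.5000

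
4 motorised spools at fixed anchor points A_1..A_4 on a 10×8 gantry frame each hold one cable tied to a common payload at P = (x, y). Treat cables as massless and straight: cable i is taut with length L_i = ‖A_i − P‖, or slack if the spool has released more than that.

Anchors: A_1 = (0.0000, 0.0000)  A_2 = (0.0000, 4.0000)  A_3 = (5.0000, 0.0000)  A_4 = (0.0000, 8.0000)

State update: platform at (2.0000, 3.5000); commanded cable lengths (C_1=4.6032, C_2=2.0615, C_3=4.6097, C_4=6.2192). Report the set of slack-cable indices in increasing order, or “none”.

1, 4

i=1: geometric 4.0311 vs commanded 4.6032 ⇒ slack
i=2: geometric 2.0616 vs commanded 2.0615 ⇒ taut
i=3: geometric 4.6098 vs commanded 4.6097 ⇒ taut
i=4: geometric 4.9244 vs commanded 6.2192 ⇒ slack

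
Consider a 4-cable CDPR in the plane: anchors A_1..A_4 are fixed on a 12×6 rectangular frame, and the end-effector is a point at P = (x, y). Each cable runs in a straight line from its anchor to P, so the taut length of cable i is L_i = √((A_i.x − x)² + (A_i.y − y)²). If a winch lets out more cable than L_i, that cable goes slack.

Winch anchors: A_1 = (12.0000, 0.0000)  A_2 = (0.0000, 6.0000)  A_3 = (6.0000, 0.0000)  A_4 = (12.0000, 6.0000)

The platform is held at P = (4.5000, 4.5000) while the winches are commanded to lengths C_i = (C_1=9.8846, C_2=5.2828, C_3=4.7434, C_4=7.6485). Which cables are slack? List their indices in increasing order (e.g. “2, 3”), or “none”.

cable 1: √((7.5000)²+(-4.5000)²)=8.7464, C_1=9.8846: slack
cable 2: √((-4.5000)²+(1.5000)²)=4.7434, C_2=5.2828: slack
cable 3: √((1.5000)²+(-4.5000)²)=4.7434, C_3=4.7434: taut
cable 4: √((7.5000)²+(1.5000)²)=7.6485, C_4=7.6485: taut

1, 2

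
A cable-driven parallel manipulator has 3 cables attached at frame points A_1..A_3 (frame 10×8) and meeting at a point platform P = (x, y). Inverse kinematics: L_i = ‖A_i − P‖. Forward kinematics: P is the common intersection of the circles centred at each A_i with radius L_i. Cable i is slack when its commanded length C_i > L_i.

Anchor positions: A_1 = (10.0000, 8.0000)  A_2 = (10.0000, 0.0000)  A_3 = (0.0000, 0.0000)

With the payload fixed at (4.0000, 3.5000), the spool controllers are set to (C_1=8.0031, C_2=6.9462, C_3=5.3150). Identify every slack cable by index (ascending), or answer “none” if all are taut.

i=1: geometric 7.5000 vs commanded 8.0031 ⇒ slack
i=2: geometric 6.9462 vs commanded 6.9462 ⇒ taut
i=3: geometric 5.3151 vs commanded 5.3150 ⇒ taut

1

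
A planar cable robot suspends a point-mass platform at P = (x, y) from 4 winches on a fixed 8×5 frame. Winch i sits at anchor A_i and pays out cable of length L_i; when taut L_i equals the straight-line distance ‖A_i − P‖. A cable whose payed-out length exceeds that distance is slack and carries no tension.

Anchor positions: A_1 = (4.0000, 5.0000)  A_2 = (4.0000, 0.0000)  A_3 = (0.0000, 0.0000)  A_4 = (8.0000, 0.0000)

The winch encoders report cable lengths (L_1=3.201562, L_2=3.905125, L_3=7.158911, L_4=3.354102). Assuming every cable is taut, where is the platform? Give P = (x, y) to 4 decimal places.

expand ‖A_i−P‖²=L_i² and subtract eq 1 (c_i ≔ ‖A_i‖²−L_i²)
c_1 = 16.0000+25.0000−10.2500 = 30.7500
eq1−eq2 → [0.0000  10.0000]·P = 30.0000
eq1−eq3 → [8.0000  10.0000]·P = 82.0000
eq1−eq4 → [-8.0000  10.0000]·P = -22.0000
2×2 solve → P = (6.5000, 3.0000)
check cable 4: ‖A_4−P‖² = 11.2500 ≈ L_4² = 11.2500 ✓

(6.5000, 3.0000)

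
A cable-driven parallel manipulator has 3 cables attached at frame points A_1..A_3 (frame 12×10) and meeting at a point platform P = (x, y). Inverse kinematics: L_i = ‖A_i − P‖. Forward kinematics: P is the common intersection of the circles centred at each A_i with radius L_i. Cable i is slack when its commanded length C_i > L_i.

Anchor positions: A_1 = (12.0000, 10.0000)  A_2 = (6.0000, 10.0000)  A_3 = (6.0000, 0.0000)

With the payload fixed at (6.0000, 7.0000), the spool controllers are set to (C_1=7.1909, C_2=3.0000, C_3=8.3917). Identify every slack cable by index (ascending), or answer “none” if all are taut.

1, 3

i=1: geometric 6.7082 vs commanded 7.1909 ⇒ slack
i=2: geometric 3.0000 vs commanded 3.0000 ⇒ taut
i=3: geometric 7.0000 vs commanded 8.3917 ⇒ slack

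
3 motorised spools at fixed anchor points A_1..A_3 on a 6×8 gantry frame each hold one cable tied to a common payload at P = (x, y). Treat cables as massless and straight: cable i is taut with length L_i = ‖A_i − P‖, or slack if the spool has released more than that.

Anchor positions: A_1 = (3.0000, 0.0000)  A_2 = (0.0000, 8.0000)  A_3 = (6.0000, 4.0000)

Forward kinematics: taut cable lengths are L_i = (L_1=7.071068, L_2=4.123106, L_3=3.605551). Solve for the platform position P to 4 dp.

(4.0000, 7.0000)

expand ‖A_i−P‖²=L_i² and subtract eq 1 (q_i ≔ ‖A_i‖²−L_i²)
q_1 = 9.0000+0.0000−50.0000 = -41.0000
eq1−eq2 → [6.0000  -16.0000]·P = -88.0000
eq1−eq3 → [-6.0000  -8.0000]·P = -80.0000
2×2 solve → P = (4.0000, 7.0000)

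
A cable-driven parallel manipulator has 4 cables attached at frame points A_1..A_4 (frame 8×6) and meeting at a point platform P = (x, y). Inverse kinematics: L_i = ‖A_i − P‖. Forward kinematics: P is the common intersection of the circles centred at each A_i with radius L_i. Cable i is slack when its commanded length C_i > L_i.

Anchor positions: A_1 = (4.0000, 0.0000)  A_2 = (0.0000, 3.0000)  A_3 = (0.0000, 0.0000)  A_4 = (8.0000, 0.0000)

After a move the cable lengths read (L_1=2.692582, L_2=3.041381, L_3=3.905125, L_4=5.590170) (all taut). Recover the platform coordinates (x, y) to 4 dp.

(3.0000, 2.5000)

circle eqns → linear via eq_j − eq_1; set c_j = A_j·A_j − L_j²
c_1 = 16.0000+0.0000−7.2500 = 8.7500
8.0000·x − 6.0000·y = c_1−c_2 = 9.0000
8.0000·x + 0.0000·y = c_1−c_3 = 24.0000
-8.0000·x + 0.0000·y = c_1−c_4 = -24.0000
solve first two rows → x=3.0000, y=2.5000
check cable 4: ‖A_4−P‖² = 31.2500 ≈ L_4² = 31.2500 ✓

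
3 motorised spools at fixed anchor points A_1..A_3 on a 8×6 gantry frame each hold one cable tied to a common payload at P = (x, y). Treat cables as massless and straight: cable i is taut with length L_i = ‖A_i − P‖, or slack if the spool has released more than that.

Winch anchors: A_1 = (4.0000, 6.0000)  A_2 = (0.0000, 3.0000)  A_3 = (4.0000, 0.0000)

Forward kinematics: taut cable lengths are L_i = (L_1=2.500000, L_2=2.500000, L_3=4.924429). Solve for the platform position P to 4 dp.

expand ‖A_i−P‖²=L_i² and subtract eq 1 (c_i ≔ ‖A_i‖²−L_i²)
c_1 = 16.0000+36.0000−6.2500 = 45.7500
eq1−eq2 → [8.0000  6.0000]·P = 43.0000
eq1−eq3 → [0.0000  12.0000]·P = 54.0000
2×2 solve → P = (2.0000, 4.5000)

(2.0000, 4.5000)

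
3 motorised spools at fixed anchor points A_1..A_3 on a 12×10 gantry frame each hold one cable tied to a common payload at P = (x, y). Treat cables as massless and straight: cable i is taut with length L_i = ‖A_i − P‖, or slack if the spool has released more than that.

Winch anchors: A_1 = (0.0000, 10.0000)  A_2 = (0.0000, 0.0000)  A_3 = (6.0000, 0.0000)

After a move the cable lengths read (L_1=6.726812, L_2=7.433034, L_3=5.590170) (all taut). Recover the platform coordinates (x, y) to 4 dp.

(5.0000, 5.5000)

each cable: (A_i−P)·(A_i−P) = L_i²; let q_i = ‖A_i‖²−L_i²
q_1 = 0.0000+100.0000−45.2500 = 54.7500
row 1: 0.0000x + 20.0000y = 110.0000  (q_2=-55.2500)
row 2: -12.0000x + 20.0000y = 50.0000  (q_3=4.7500)
Cramer on rows 1–2 → x = 5.0000, y = 5.5000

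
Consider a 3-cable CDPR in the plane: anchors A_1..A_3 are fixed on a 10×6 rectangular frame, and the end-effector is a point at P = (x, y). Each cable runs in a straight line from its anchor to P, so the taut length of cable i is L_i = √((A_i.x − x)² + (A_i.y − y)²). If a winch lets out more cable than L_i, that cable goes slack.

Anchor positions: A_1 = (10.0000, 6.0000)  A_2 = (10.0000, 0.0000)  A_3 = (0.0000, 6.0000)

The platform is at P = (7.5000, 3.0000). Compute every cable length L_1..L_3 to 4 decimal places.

(3.9051, 3.9051, 8.0777)

L_1 = √((10.0000−7.5000)² + (6.0000−3.0000)²) = 3.9051
L_2 = √((10.0000−7.5000)² + (0.0000−3.0000)²) = 3.9051
L_3 = √((0.0000−7.5000)² + (6.0000−3.0000)²) = 8.0777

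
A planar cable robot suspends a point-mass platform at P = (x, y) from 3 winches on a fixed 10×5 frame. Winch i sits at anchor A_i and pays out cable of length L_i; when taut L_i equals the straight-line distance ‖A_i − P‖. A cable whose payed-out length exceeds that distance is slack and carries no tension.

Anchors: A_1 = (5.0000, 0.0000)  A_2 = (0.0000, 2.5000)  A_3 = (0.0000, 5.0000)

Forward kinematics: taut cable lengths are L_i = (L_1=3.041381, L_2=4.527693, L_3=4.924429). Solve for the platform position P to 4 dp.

each cable: (A_i−P)·(A_i−P) = L_i²; let c_i = ‖A_i‖²−L_i²
c_1 = 25.0000+0.0000−9.2500 = 15.7500
row 1: 10.0000x − 5.0000y = 30.0000  (c_2=-14.2500)
row 2: 10.0000x − 10.0000y = 15.0000  (c_3=0.7500)
Cramer on rows 1–2 → x = 4.5000, y = 3.0000

(4.5000, 3.0000)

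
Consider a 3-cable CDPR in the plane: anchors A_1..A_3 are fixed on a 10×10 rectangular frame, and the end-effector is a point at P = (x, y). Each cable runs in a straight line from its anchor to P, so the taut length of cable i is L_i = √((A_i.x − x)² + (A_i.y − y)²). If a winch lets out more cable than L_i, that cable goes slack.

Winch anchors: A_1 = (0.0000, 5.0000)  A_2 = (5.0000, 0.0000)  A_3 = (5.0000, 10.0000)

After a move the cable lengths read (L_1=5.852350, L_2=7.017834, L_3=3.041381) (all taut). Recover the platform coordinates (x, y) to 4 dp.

each cable: (A_i−P)·(A_i−P) = L_i²; let c_i = ‖A_i‖²−L_i²
c_1 = 0.0000+25.0000−34.2500 = -9.2500
row 1: -10.0000x + 10.0000y = 15.0000  (c_2=-24.2500)
row 2: -10.0000x − 10.0000y = -125.0000  (c_3=115.7500)
Cramer on rows 1–2 → x = 5.5000, y = 7.0000

(5.5000, 7.0000)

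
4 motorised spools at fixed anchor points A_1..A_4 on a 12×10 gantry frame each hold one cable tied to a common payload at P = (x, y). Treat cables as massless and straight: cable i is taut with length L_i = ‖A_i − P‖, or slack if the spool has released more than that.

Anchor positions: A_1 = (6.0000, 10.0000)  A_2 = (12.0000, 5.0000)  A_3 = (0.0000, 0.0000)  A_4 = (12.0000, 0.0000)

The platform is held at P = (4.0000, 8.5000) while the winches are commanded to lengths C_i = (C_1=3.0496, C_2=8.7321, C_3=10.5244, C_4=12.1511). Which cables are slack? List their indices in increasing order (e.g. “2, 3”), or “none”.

1, 3, 4

cable 1: L_1 = ‖A_1−P‖ = 2.5000;  C_1 = 3.0496 → slack
cable 2: L_2 = ‖A_2−P‖ = 8.7321;  C_2 = 8.7321 → taut
cable 3: L_3 = ‖A_3−P‖ = 9.3941;  C_3 = 10.5244 → slack
cable 4: L_4 = ‖A_4−P‖ = 11.6726;  C_4 = 12.1511 → slack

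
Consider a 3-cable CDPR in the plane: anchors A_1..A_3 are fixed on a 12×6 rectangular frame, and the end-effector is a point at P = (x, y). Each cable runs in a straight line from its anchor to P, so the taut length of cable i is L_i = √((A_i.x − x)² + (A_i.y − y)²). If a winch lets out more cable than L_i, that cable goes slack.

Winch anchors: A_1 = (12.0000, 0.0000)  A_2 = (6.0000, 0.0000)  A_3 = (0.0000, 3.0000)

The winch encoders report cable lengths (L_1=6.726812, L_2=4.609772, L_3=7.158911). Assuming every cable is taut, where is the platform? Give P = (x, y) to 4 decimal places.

circle eqns → linear via eq_j − eq_1; set q_j = A_j·A_j − L_j²
q_1 = 144.0000+0.0000−45.2500 = 98.7500
12.0000·x + 0.0000·y = q_1−q_2 = 84.0000
24.0000·x − 6.0000·y = q_1−q_3 = 141.0000
solve first two rows → x=7.0000, y=4.5000

(7.0000, 4.5000)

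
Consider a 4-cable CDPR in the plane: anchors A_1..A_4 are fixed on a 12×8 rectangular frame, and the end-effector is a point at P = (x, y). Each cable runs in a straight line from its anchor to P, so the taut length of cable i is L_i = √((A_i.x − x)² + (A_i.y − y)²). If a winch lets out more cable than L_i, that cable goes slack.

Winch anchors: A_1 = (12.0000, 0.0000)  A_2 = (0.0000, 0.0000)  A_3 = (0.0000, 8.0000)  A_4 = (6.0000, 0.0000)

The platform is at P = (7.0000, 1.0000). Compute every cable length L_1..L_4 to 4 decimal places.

L_1: Δ = A_1−P = (5.0000, -1.0000) → ‖Δ‖ = √26.0000 = 5.0990
L_2: Δ = A_2−P = (-7.0000, -1.0000) → ‖Δ‖ = √50.0000 = 7.0711
L_3: Δ = A_3−P = (-7.0000, 7.0000) → ‖Δ‖ = √98.0000 = 9.8995
L_4: Δ = A_4−P = (-1.0000, -1.0000) → ‖Δ‖ = √2.0000 = 1.4142

(5.0990, 7.0711, 9.8995, 1.4142)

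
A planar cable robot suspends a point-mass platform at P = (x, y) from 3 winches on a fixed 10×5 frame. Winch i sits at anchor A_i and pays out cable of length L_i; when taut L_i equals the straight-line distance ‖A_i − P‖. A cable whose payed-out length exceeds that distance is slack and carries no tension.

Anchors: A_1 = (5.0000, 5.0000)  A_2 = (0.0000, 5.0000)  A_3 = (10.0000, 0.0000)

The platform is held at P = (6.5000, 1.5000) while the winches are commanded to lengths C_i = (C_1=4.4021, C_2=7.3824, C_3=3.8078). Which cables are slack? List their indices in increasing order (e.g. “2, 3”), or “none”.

1

cable 1: L_1 = ‖A_1−P‖ = 3.8079;  C_1 = 4.4021 → slack
cable 2: L_2 = ‖A_2−P‖ = 7.3824;  C_2 = 7.3824 → taut
cable 3: L_3 = ‖A_3−P‖ = 3.8079;  C_3 = 3.8078 → taut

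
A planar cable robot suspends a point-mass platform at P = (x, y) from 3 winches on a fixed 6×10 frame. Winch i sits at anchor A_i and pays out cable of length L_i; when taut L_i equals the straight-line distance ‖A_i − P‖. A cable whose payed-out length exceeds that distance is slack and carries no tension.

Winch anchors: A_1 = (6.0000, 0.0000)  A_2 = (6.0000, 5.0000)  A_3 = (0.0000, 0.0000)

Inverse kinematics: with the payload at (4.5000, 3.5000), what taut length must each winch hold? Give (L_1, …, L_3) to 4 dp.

(3.8079, 2.1213, 5.7009)

cable 1: Δx=1.5000, Δy=-3.5000; L_1 = √(Δx²+Δy²) = 3.8079
cable 2: Δx=1.5000, Δy=1.5000; L_2 = √(Δx²+Δy²) = 2.1213
cable 3: Δx=-4.5000, Δy=-3.5000; L_3 = √(Δx²+Δy²) = 5.7009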